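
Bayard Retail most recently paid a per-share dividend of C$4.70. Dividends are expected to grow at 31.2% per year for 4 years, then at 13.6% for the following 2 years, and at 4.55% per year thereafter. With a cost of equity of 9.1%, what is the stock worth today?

Three-stage DDM. Project D₁…D_6; terminal Gordon value at t=6 with g = 0.0455; discount at r = 0.091.
D_1 = 6.1664
D_2 = 8.0903
D_3 = 10.6145
D_4 = 13.9262
D_5 = 15.8202
D_6 = 17.9717
TV_6 = 18.7894/(0.091−0.0455) = 412.9548
P₀ = Σ Dₜ/(1+r)ᵗ + TV_6/(1+r)^6 = 296.2250

C$296.22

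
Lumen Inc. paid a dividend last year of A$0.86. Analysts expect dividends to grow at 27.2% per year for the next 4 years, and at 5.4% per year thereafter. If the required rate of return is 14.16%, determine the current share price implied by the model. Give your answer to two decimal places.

Two-stage DDM. Project D₁…D_4 at 0.272, terminal growth 0.054, discount at r = 0.1416.
D_1 = 1.0939
D_2 = 1.3915
D_3 = 1.7699
D_4 = 2.2514
Terminal value at t=4: TV = D_5/(r−g) = 2.3729/(0.1416−0.054) = 27.0884
P₀ = 1.0939/(1+0.1416)^1 + 1.3915/(1+0.1416)^2 + 1.7699/(1+0.1416)^3 + 2.2514/(1+0.1416)^4 + 27.0884/(1+0.1416)^4 = 20.4899

A$20.49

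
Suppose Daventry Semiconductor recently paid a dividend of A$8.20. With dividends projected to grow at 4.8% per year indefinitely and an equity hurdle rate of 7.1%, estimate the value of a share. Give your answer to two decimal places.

A$373.63

Gordon growth model: P₀ = D₁/(r − g). D₁ = 8.20 × (1 + 0.048) = 8.5936.
P₀ = 8.5936 / (0.071 − 0.048) = 8.5936 / 0.023 = 373.6348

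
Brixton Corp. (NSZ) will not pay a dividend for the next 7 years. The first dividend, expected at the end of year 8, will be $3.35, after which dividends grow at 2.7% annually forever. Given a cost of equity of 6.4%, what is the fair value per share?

Deferred-dividend DDM. At t=7 the remaining stream is a growing perpetuity with first payment D_8 = 3.35.
V_7 = D_8/(r−g) = 3.35/(0.064−0.027) = 90.5405
P₀ = V_7/(1+r)^7 = 90.5405/(1+0.064)^7 = 58.6478

$58.65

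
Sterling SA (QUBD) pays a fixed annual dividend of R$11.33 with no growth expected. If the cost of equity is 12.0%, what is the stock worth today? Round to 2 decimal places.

Zero-growth DDM (perpetuity): P₀ = D/r = 11.33 / 0.12 = 94.4167

R$94.42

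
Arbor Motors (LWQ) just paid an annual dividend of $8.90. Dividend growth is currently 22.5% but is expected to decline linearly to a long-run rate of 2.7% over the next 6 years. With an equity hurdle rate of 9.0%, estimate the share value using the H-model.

H-model: P₀ = D₀[(1+g_L) + H(g_S−g_L)]/(r−g_L), with H = 6/2 = 3.
P₀ = 8.90 × [(1+0.027) + 3×(0.225−0.027)] / (0.09−0.027)
   = 8.90 × 1.6210 / 0.063 = 228.9984

$229.00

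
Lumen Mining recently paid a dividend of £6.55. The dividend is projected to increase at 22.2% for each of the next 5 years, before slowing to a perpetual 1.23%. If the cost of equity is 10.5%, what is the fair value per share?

Two-stage DDM. Project D₁…D_5 at 0.222, terminal growth 0.0123, discount at r = 0.105.
D_1 = 8.0041
D_2 = 9.7810
D_3 = 11.9524
D_4 = 14.6058
D_5 = 17.8483
Terminal value at t=5: TV = D_6/(r−g) = 18.0679/(0.105−0.0123) = 194.9067
P₀ = 8.0041/(1+0.105)^1 + 9.7810/(1+0.105)^2 + 11.9524/(1+0.105)^3 + 14.6058/(1+0.105)^4 + 17.8483/(1+0.105)^5 + 194.9067/(1+0.105)^5 = 163.0516

£163.05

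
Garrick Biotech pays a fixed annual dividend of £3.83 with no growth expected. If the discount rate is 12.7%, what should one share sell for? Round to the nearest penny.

Zero-growth DDM (perpetuity): P₀ = D/r = 3.83 / 0.127 = 30.1575

£30.16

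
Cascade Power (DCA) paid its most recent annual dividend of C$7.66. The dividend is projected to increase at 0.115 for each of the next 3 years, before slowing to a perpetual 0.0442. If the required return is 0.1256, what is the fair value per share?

Two-stage DDM. Project D₁…D_3 at 0.115, terminal growth 0.0442, discount at r = 0.1256.
D_1 = 8.5409
D_2 = 9.5231
D_3 = 10.6183
Terminal value at t=3: TV = D_4/(r−g) = 11.0876/(0.1256−0.0442) = 136.2111
P₀ = 8.5409/(1+0.1256)^1 + 9.5231/(1+0.1256)^2 + 10.6183/(1+0.1256)^3 + 136.2111/(1+0.1256)^3 = 118.0624

C$118.06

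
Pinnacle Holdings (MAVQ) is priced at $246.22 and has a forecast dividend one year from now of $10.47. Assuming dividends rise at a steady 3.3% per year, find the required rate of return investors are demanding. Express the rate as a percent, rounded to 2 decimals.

7.55%

Rearranging the constant-growth DDM: r = D₁/P₀ + g.
r = 10.4700 / 246.22 + 0.033 = 0.04252 + 0.033 = 0.07552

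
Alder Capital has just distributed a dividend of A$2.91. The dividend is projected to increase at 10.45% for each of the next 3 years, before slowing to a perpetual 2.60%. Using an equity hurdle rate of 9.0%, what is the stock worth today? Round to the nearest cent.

A$57.50

Two-stage DDM. Project D₁…D_3 at 0.1045, terminal growth 0.026, discount at r = 0.09.
D_1 = 3.2141
D_2 = 3.5500
D_3 = 3.9209
Terminal value at t=3: TV = D_4/(r−g) = 4.0229/(0.09−0.026) = 62.8576
P₀ = 3.2141/(1+0.09)^1 + 3.5500/(1+0.09)^2 + 3.9209/(1+0.09)^3 + 62.8576/(1+0.09)^3 = 57.5019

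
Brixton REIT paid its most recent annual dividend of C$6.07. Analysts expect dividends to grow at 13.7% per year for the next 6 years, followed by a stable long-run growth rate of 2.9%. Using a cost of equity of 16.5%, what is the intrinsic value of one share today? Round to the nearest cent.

C$73.17

Two-stage DDM. Project D₁…D_6 at 0.137, terminal growth 0.029, discount at r = 0.165.
D_1 = 6.9016
D_2 = 7.8471
D_3 = 8.9222
D_4 = 10.1445
D_5 = 11.5343
D_6 = 13.1145
Terminal value at t=6: TV = D_7/(r−g) = 13.4948/(0.165−0.029) = 99.2266
P₀ = 6.9016/(1+0.165)^1 + 7.8471/(1+0.165)^2 + 8.9222/(1+0.165)^3 + 10.1445/(1+0.165)^4 + 11.5343/(1+0.165)^5 + 13.1145/(1+0.165)^6 + 99.2266/(1+0.165)^6 = 73.1654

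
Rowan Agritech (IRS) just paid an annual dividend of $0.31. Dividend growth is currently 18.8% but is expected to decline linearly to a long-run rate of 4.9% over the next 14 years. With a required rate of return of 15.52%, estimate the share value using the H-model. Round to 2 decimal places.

$5.90

H-model: P₀ = D₀[(1+g_L) + H(g_S−g_L)]/(r−g_L), with H = 14/2 = 7.
P₀ = 0.31 × [(1+0.049) + 7×(0.188−0.049)] / (0.1552−0.049)
   = 0.31 × 2.0220 / 0.1062 = 5.9023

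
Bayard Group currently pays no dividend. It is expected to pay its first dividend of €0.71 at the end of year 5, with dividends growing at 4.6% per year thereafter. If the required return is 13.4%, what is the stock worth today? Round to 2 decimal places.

Deferred-dividend DDM. At t=4 the remaining stream is a growing perpetuity with first payment D_5 = 0.71.
V_4 = D_5/(r−g) = 0.71/(0.134−0.046) = 8.0682
P₀ = V_4/(1+r)^4 = 8.0682/(1+0.134)^4 = 4.8789

€4.88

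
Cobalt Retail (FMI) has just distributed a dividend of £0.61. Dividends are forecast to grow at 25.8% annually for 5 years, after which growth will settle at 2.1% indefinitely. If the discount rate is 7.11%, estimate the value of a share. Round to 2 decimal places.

£32.85

Two-stage DDM. Project D₁…D_5 at 0.258, terminal growth 0.021, discount at r = 0.0711.
D_1 = 0.7674
D_2 = 0.9654
D_3 = 1.2144
D_4 = 1.5278
D_5 = 1.9219
Terminal value at t=5: TV = D_6/(r−g) = 1.9623/(0.0711−0.021) = 39.1671
P₀ = 0.7674/(1+0.0711)^1 + 0.9654/(1+0.0711)^2 + 1.2144/(1+0.0711)^3 + 1.5278/(1+0.0711)^4 + 1.9219/(1+0.0711)^5 + 39.1671/(1+0.0711)^5 = 32.8527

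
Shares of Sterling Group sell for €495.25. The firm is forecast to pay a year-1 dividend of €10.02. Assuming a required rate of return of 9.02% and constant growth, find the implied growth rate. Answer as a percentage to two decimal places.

7.00%

From P₀ = D₁/(r − g), the implied growth is g = r − D₁/P₀.
g = 0.0902 − 10.02/495.25 = 0.0902 − 0.02023 = 0.06997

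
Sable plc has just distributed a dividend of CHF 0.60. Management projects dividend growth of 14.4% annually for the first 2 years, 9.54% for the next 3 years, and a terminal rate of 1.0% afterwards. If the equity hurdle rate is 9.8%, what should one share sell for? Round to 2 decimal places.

CHF 10.64

Three-stage DDM. Project D₁…D_5; terminal Gordon value at t=5 with g = 0.01; discount at r = 0.098.
D_1 = 0.6864
D_2 = 0.7852
D_3 = 0.8602
D_4 = 0.9422
D_5 = 1.0321
TV_5 = 1.0424/(0.098−0.01) = 11.8457
P₀ = Σ Dₜ/(1+r)ᵗ + TV_5/(1+r)^5 = 10.6437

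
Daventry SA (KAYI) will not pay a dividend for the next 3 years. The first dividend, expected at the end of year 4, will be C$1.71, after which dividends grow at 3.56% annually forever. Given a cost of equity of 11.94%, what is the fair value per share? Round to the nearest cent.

Deferred-dividend DDM. At t=3 the remaining stream is a growing perpetuity with first payment D_4 = 1.71.
V_3 = D_4/(r−g) = 1.71/(0.1194−0.0356) = 20.4057
P₀ = V_3/(1+r)^3 = 20.4057/(1+0.1194)^3 = 14.5478

C$14.55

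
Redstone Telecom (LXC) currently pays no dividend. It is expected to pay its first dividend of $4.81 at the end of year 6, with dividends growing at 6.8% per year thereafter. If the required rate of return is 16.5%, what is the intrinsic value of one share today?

Deferred-dividend DDM. At t=5 the remaining stream is a growing perpetuity with first payment D_6 = 4.81.
V_5 = D_6/(r−g) = 4.81/(0.165−0.068) = 49.5876
P₀ = V_5/(1+r)^5 = 49.5876/(1+0.165)^5 = 23.1070

$23.11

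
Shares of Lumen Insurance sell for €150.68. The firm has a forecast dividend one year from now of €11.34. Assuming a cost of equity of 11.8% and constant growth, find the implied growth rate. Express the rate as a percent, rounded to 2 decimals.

From P₀ = D₁/(r − g), the implied growth is g = r − D₁/P₀.
g = 0.118 − 11.34/150.68 = 0.118 − 0.07526 = 0.04274

4.27%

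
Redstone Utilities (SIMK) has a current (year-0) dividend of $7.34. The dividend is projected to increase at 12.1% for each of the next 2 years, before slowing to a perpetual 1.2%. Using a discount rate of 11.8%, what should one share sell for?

Two-stage DDM. Project D₁…D_2 at 0.121, terminal growth 0.012, discount at r = 0.118.
D_1 = 8.2281
D_2 = 9.2237
Terminal value at t=2: TV = D_3/(r−g) = 9.3344/(0.118−0.012) = 88.0607
P₀ = 8.2281/(1+0.118)^1 + 9.2237/(1+0.118)^2 + 88.0607/(1+0.118)^2 = 85.1920

$85.19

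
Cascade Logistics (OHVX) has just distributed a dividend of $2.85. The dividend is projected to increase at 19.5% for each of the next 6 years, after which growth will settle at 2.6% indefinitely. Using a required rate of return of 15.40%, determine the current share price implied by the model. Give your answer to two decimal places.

$47.52

Two-stage DDM. Project D₁…D_6 at 0.195, terminal growth 0.026, discount at r = 0.154.
D_1 = 3.4058
D_2 = 4.0699
D_3 = 4.8635
D_4 = 5.8119
D_5 = 6.9452
D_6 = 8.2995
Terminal value at t=6: TV = D_7/(r−g) = 8.5153/(0.154−0.026) = 66.5257
P₀ = 3.4058/(1+0.154)^1 + 4.0699/(1+0.154)^2 + 4.8635/(1+0.154)^3 + 5.8119/(1+0.154)^4 + 6.9452/(1+0.154)^5 + 8.2995/(1+0.154)^6 + 66.5257/(1+0.154)^6 = 47.5248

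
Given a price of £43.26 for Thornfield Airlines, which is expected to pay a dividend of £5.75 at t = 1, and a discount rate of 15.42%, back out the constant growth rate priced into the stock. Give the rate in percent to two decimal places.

2.13%

From P₀ = D₁/(r − g), the implied growth is g = r − D₁/P₀.
g = 0.1542 − 5.75/43.26 = 0.1542 − 0.13292 = 0.02128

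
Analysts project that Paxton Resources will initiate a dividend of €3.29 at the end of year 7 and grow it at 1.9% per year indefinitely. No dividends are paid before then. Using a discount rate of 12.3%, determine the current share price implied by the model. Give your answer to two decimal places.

Deferred-dividend DDM. At t=6 the remaining stream is a growing perpetuity with first payment D_7 = 3.29.
V_6 = D_7/(r−g) = 3.29/(0.123−0.019) = 31.6346
P₀ = V_6/(1+r)^6 = 31.6346/(1+0.123)^6 = 15.7719

€15.77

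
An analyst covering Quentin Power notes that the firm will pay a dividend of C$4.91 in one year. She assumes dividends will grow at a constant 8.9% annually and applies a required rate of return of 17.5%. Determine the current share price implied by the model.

C$57.09

Gordon growth model: P₀ = D₁/(r − g), with D₁ = 4.91 given directly.
P₀ = 4.9100 / (0.175 − 0.089) = 4.9100 / 0.086 = 57.0930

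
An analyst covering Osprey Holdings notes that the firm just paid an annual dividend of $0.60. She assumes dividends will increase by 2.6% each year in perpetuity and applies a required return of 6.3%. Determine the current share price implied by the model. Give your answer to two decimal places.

Gordon growth model: P₀ = D₁/(r − g). D₁ = 0.60 × (1 + 0.026) = 0.6156.
P₀ = 0.6156 / (0.063 − 0.026) = 0.6156 / 0.037 = 16.6378

$16.64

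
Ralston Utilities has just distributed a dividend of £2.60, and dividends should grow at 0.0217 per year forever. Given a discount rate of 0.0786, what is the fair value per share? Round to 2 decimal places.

£46.69

Gordon growth model: P₀ = D₁/(r − g). D₁ = 2.60 × (1 + 0.0217) = 2.6564.
P₀ = 2.6564 / (0.0786 − 0.0217) = 2.6564 / 0.0569 = 46.6858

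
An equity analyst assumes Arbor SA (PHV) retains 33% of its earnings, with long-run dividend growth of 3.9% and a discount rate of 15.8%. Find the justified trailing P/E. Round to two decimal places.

Payout ratio b = 1 − 0.33 = 0.67.
Justified trailing P/E = b(1+g)/(r−g) = 0.67×(1+0.039)/(0.158−0.039) = 5.8498

5.85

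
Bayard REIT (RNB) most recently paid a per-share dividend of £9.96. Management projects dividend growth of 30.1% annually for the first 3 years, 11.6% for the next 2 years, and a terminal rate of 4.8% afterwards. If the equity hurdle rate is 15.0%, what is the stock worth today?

£205.55

Three-stage DDM. Project D₁…D_5; terminal Gordon value at t=5 with g = 0.048; discount at r = 0.15.
D_1 = 12.9580
D_2 = 16.8583
D_3 = 21.9327
D_4 = 24.4768
D_5 = 27.3162
TV_5 = 28.6273/(0.15−0.048) = 280.6601
P₀ = Σ Dₜ/(1+r)ᵗ + TV_5/(1+r)^5 = 205.5495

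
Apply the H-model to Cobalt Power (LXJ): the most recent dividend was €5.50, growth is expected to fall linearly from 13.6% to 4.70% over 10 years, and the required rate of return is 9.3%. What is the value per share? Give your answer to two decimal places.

€178.39

H-model: P₀ = D₀[(1+g_L) + H(g_S−g_L)]/(r−g_L), with H = 10/2 = 5.
P₀ = 5.50 × [(1+0.047) + 5×(0.136−0.047)] / (0.093−0.047)
   = 5.50 × 1.4920 / 0.046 = 178.3913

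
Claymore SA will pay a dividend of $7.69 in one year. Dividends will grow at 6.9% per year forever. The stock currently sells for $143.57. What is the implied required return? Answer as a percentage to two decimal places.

Rearranging the constant-growth DDM: r = D₁/P₀ + g.
r = 7.6900 / 143.57 + 0.069 = 0.05356 + 0.069 = 0.12256

12.26%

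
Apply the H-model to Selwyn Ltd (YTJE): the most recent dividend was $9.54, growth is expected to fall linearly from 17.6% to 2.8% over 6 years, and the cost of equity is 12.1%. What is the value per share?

$151.00

H-model: P₀ = D₀[(1+g_L) + H(g_S−g_L)]/(r−g_L), with H = 6/2 = 3.
P₀ = 9.54 × [(1+0.028) + 3×(0.176−0.028)] / (0.121−0.028)
   = 9.54 × 1.4720 / 0.093 = 150.9987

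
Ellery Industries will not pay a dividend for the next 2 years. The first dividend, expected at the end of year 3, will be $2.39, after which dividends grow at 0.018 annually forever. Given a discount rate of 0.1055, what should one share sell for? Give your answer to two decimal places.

$22.35

Deferred-dividend DDM. At t=2 the remaining stream is a growing perpetuity with first payment D_3 = 2.39.
V_2 = D_3/(r−g) = 2.39/(0.1055−0.018) = 27.3143
P₀ = V_2/(1+r)^2 = 27.3143/(1+0.1055)^2 = 22.3497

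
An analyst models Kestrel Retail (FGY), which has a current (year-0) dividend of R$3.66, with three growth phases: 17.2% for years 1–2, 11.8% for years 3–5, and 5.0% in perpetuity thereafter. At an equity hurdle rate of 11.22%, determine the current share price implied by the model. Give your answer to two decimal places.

Three-stage DDM. Project D₁…D_5; terminal Gordon value at t=5 with g = 0.05; discount at r = 0.1122.
D_1 = 4.2895
D_2 = 5.0273
D_3 = 5.6205
D_4 = 6.2838
D_5 = 7.0252
TV_5 = 7.3765/(0.1122−0.05) = 118.5934
P₀ = Σ Dₜ/(1+r)ᵗ + TV_5/(1+r)^5 = 89.9271

R$89.93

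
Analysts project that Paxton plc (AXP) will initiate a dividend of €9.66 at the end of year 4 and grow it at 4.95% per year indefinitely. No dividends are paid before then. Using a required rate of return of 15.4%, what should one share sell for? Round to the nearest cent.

€60.15

Deferred-dividend DDM. At t=3 the remaining stream is a growing perpetuity with first payment D_4 = 9.66.
V_3 = D_4/(r−g) = 9.66/(0.154−0.0495) = 92.4402
P₀ = V_3/(1+r)^3 = 92.4402/(1+0.154)^3 = 60.1511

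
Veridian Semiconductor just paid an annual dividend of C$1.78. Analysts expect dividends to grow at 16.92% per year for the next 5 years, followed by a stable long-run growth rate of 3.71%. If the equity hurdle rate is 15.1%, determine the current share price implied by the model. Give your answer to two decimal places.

Two-stage DDM. Project D₁…D_5 at 0.1692, terminal growth 0.0371, discount at r = 0.151.
D_1 = 2.0812
D_2 = 2.4333
D_3 = 2.8450
D_4 = 3.3264
D_5 = 3.8892
Terminal value at t=5: TV = D_6/(r−g) = 4.0335/(0.151−0.0371) = 35.4129
P₀ = 2.0812/(1+0.151)^1 + 2.4333/(1+0.151)^2 + 2.8450/(1+0.151)^3 + 3.3264/(1+0.151)^4 + 3.8892/(1+0.151)^5 + 35.4129/(1+0.151)^5 = 26.8613

C$26.86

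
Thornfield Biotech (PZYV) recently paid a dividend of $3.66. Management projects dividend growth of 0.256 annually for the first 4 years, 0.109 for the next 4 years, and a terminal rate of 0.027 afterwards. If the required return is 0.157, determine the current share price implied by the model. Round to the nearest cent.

Three-stage DDM. Project D₁…D_8; terminal Gordon value at t=8 with g = 0.027; discount at r = 0.157.
D_1 = 4.5970
D_2 = 5.7738
D_3 = 7.2519
D_4 = 9.1083
D_5 = 10.1012
D_6 = 11.2022
D_7 = 12.4232
D_8 = 13.7774
TV_8 = 14.1493/(0.157−0.027) = 108.8411
P₀ = Σ Dₜ/(1+r)ᵗ + TV_8/(1+r)^8 = 70.2539

$70.25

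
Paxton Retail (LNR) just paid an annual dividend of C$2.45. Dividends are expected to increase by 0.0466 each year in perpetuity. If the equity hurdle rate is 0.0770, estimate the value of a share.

Gordon growth model: P₀ = D₁/(r − g). D₁ = 2.45 × (1 + 0.0466) = 2.5642.
P₀ = 2.5642 / (0.077 − 0.0466) = 2.5642 / 0.0304 = 84.3477

C$84.35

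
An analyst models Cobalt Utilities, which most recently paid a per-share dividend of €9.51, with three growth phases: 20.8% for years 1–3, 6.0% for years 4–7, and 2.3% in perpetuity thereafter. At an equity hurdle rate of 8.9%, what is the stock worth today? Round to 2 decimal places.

Three-stage DDM. Project D₁…D_7; terminal Gordon value at t=7 with g = 0.023; discount at r = 0.089.
D_1 = 11.4881
D_2 = 13.8776
D_3 = 16.7641
D_4 = 17.7700
D_5 = 18.8362
D_6 = 19.9664
D_7 = 21.1643
TV_7 = 21.6511/(0.089−0.023) = 328.0473
P₀ = Σ Dₜ/(1+r)ᵗ + TV_7/(1+r)^7 = 264.3985

€264.40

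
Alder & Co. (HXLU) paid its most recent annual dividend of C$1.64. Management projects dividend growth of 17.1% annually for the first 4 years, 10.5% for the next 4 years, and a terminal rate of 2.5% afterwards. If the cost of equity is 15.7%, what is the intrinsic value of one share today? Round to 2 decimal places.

C$24.02

Three-stage DDM. Project D₁…D_8; terminal Gordon value at t=8 with g = 0.025; discount at r = 0.157.
D_1 = 1.9204
D_2 = 2.2488
D_3 = 2.6334
D_4 = 3.0837
D_5 = 3.4075
D_6 = 3.7653
D_7 = 4.1606
D_8 = 4.5975
TV_8 = 4.7124/(0.157−0.025) = 35.7002
P₀ = Σ Dₜ/(1+r)ᵗ + TV_8/(1+r)^8 = 24.0222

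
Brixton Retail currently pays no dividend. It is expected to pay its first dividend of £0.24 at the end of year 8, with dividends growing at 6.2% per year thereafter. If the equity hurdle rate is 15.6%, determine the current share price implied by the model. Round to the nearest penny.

Deferred-dividend DDM. At t=7 the remaining stream is a growing perpetuity with first payment D_8 = 0.24.
V_7 = D_8/(r−g) = 0.24/(0.156−0.062) = 2.5532
P₀ = V_7/(1+r)^7 = 2.5532/(1+0.156)^7 = 0.9255

£0.93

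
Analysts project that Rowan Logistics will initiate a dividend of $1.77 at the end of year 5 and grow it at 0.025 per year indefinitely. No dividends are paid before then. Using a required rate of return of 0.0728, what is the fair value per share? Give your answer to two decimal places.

Deferred-dividend DDM. At t=4 the remaining stream is a growing perpetuity with first payment D_5 = 1.77.
V_4 = D_5/(r−g) = 1.77/(0.0728−0.025) = 37.0293
P₀ = V_4/(1+r)^4 = 37.0293/(1+0.0728)^4 = 27.9557

$27.96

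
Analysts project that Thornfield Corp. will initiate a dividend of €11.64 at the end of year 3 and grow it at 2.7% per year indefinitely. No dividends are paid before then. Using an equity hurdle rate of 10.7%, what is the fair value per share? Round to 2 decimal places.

€118.73

Deferred-dividend DDM. At t=2 the remaining stream is a growing perpetuity with first payment D_3 = 11.64.
V_2 = D_3/(r−g) = 11.64/(0.107−0.027) = 145.5000
P₀ = V_2/(1+r)^2 = 145.5000/(1+0.107)^2 = 118.7320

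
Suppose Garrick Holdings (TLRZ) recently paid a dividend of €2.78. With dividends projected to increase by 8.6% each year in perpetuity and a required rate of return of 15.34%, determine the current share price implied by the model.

€44.79

Gordon growth model: P₀ = D₁/(r − g). D₁ = 2.78 × (1 + 0.086) = 3.0191.
P₀ = 3.0191 / (0.1534 − 0.086) = 3.0191 / 0.0674 = 44.7935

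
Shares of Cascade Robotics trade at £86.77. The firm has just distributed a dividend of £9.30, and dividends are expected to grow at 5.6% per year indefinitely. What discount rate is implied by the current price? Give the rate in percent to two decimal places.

Rearranging the constant-growth DDM: r = D₁/P₀ + g.
D₁ = 9.30 × (1 + 0.056) = 9.8208.
r = 9.8208 / 86.77 + 0.056 = 0.11318 + 0.056 = 0.16918

16.92%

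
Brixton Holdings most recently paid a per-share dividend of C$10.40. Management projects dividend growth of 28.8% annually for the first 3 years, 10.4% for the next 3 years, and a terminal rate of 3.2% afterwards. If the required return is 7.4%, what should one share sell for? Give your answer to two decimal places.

Three-stage DDM. Project D₁…D_6; terminal Gordon value at t=6 with g = 0.032; discount at r = 0.074.
D_1 = 13.3952
D_2 = 17.2530
D_3 = 22.2219
D_4 = 24.5330
D_5 = 27.0844
D_6 = 29.9012
TV_6 = 30.8580/(0.074−0.032) = 734.7144
P₀ = Σ Dₜ/(1+r)ᵗ + TV_6/(1+r)^6 = 580.9758

C$580.98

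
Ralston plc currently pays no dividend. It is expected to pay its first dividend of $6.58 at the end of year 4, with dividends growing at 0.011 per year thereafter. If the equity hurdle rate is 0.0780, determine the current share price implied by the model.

$78.40

Deferred-dividend DDM. At t=3 the remaining stream is a growing perpetuity with first payment D_4 = 6.58.
V_3 = D_4/(r−g) = 6.58/(0.078−0.011) = 98.2090
P₀ = V_3/(1+r)^3 = 98.2090/(1+0.078)^3 = 78.3962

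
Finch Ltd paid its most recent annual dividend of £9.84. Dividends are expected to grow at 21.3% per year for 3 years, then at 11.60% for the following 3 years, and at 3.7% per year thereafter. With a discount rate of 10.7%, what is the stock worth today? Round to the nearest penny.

£271.52

Three-stage DDM. Project D₁…D_6; terminal Gordon value at t=6 with g = 0.037; discount at r = 0.107.
D_1 = 11.9359
D_2 = 14.4783
D_3 = 17.5621
D_4 = 19.5994
D_5 = 21.8729
D_6 = 24.4101
TV_6 = 25.3133/(0.107−0.037) = 361.6186
P₀ = Σ Dₜ/(1+r)ᵗ + TV_6/(1+r)^6 = 271.5169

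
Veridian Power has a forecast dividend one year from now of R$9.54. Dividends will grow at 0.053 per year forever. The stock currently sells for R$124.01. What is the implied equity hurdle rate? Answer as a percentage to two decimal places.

Rearranging the constant-growth DDM: r = D₁/P₀ + g.
r = 9.5400 / 124.01 + 0.053 = 0.07693 + 0.053 = 0.12993

12.99%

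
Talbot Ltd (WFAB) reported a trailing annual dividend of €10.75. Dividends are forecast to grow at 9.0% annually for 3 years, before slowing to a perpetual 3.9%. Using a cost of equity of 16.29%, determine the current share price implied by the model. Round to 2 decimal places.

€102.61

Two-stage DDM. Project D₁…D_3 at 0.09, terminal growth 0.039, discount at r = 0.1629.
D_1 = 11.7175
D_2 = 12.7721
D_3 = 13.9216
Terminal value at t=3: TV = D_4/(r−g) = 14.4645/(0.1629−0.039) = 116.7434
P₀ = 11.7175/(1+0.1629)^1 + 12.7721/(1+0.1629)^2 + 13.9216/(1+0.1629)^3 + 116.7434/(1+0.1629)^3 = 102.6073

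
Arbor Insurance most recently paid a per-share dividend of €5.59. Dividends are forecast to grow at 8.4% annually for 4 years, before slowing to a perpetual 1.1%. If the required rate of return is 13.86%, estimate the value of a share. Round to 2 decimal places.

Two-stage DDM. Project D₁…D_4 at 0.084, terminal growth 0.011, discount at r = 0.1386.
D_1 = 6.0596
D_2 = 6.5686
D_3 = 7.1203
D_4 = 7.7184
Terminal value at t=4: TV = D_5/(r−g) = 7.8033/(0.1386−0.011) = 61.1546
P₀ = 6.0596/(1+0.1386)^1 + 6.5686/(1+0.1386)^2 + 7.1203/(1+0.1386)^3 + 7.7184/(1+0.1386)^4 + 61.1546/(1+0.1386)^4 = 56.1918

€56.19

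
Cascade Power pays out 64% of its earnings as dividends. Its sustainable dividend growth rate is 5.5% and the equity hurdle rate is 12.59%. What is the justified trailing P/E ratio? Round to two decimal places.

Justified trailing P/E = b(1+g)/(r−g) = 0.64×(1+0.055)/(0.1259−0.055) = 9.5233

9.52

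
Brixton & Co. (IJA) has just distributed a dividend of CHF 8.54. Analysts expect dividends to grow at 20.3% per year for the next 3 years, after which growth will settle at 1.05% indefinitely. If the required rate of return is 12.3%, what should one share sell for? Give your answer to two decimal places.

Two-stage DDM. Project D₁…D_3 at 0.203, terminal growth 0.0105, discount at r = 0.123.
D_1 = 10.2736
D_2 = 12.3592
D_3 = 14.8681
Terminal value at t=3: TV = D_4/(r−g) = 15.0242/(0.123−0.0105) = 133.5484
P₀ = 10.2736/(1+0.123)^1 + 12.3592/(1+0.123)^2 + 14.8681/(1+0.123)^3 + 133.5484/(1+0.123)^3 = 123.7440

CHF 123.74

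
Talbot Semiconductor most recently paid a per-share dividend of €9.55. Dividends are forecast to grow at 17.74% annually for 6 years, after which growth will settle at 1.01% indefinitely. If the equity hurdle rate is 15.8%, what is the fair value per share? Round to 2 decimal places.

€132.81

Two-stage DDM. Project D₁…D_6 at 0.1774, terminal growth 0.0101, discount at r = 0.158.
D_1 = 11.2442
D_2 = 13.2389
D_3 = 15.5875
D_4 = 18.3527
D_5 = 21.6084
D_6 = 25.4418
Terminal value at t=6: TV = D_7/(r−g) = 25.6987/(0.158−0.0101) = 173.7576
P₀ = 11.2442/(1+0.158)^1 + 13.2389/(1+0.158)^2 + 15.5875/(1+0.158)^3 + 18.3527/(1+0.158)^4 + 21.6084/(1+0.158)^5 + 25.4418/(1+0.158)^6 + 173.7576/(1+0.158)^6 = 132.8149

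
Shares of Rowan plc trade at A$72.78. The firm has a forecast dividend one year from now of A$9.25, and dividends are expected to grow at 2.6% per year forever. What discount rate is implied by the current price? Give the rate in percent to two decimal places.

Rearranging the constant-growth DDM: r = D₁/P₀ + g.
r = 9.2500 / 72.78 + 0.026 = 0.12710 + 0.026 = 0.15310

15.31%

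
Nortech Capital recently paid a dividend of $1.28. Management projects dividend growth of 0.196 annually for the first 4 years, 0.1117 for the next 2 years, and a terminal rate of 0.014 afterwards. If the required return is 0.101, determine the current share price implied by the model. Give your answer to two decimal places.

$31.12

Three-stage DDM. Project D₁…D_6; terminal Gordon value at t=6 with g = 0.014; discount at r = 0.101.
D_1 = 1.5309
D_2 = 1.8309
D_3 = 2.1898
D_4 = 2.6190
D_5 = 2.9115
D_6 = 3.2368
TV_6 = 3.2821/(0.101−0.014) = 37.7249
P₀ = Σ Dₜ/(1+r)ᵗ + TV_6/(1+r)^6 = 31.1197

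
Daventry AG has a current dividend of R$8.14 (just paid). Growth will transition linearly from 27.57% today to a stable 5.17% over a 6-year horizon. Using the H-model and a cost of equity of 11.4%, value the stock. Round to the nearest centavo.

R$225.22

H-model: P₀ = D₀[(1+g_L) + H(g_S−g_L)]/(r−g_L), with H = 6/2 = 3.
P₀ = 8.14 × [(1+0.0517) + 3×(0.2757−0.0517)] / (0.114−0.0517)
   = 8.14 × 1.7237 / 0.0623 = 225.2154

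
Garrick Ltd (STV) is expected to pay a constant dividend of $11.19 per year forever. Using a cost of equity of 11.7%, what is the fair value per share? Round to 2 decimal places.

$95.64

Zero-growth DDM (perpetuity): P₀ = D/r = 11.19 / 0.117 = 95.6410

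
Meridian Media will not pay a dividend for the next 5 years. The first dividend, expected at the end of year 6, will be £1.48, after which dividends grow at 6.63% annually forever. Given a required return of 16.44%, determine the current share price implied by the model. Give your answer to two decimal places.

£7.05

Deferred-dividend DDM. At t=5 the remaining stream is a growing perpetuity with first payment D_6 = 1.48.
V_5 = D_6/(r−g) = 1.48/(0.1644−0.0663) = 15.0866
P₀ = V_5/(1+r)^5 = 15.0866/(1+0.1644)^5 = 7.0483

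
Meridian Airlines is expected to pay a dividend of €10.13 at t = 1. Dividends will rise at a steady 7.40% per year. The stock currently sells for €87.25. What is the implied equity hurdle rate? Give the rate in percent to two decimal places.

19.01%

Rearranging the constant-growth DDM: r = D₁/P₀ + g.
r = 10.1300 / 87.25 + 0.074 = 0.11610 + 0.074 = 0.19010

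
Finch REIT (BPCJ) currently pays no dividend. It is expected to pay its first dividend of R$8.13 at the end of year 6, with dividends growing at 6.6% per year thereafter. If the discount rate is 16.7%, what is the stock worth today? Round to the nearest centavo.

R$37.19

Deferred-dividend DDM. At t=5 the remaining stream is a growing perpetuity with first payment D_6 = 8.13.
V_5 = D_6/(r−g) = 8.13/(0.167−0.066) = 80.4950
P₀ = V_5/(1+r)^5 = 80.4950/(1+0.167)^5 = 37.1890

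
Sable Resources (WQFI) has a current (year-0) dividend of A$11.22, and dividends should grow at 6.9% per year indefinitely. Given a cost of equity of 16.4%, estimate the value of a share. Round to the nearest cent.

A$126.25

Gordon growth model: P₀ = D₁/(r − g). D₁ = 11.22 × (1 + 0.069) = 11.9942.
P₀ = 11.9942 / (0.164 − 0.069) = 11.9942 / 0.095 = 126.2545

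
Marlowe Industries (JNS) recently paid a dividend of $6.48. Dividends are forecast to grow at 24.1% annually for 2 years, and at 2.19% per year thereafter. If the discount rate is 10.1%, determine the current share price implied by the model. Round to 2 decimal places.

$121.90

Two-stage DDM. Project D₁…D_2 at 0.241, terminal growth 0.0219, discount at r = 0.101.
D_1 = 8.0417
D_2 = 9.9797
Terminal value at t=2: TV = D_3/(r−g) = 10.1983/(0.101−0.0219) = 128.9290
P₀ = 8.0417/(1+0.101)^1 + 9.9797/(1+0.101)^2 + 128.9290/(1+0.101)^2 = 121.8961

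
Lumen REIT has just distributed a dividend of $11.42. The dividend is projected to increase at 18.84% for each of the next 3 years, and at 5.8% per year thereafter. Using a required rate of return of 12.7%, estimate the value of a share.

$243.44

Two-stage DDM. Project D₁…D_3 at 0.1884, terminal growth 0.058, discount at r = 0.127.
D_1 = 13.5715
D_2 = 16.1284
D_3 = 19.1670
Terminal value at t=3: TV = D_4/(r−g) = 20.2787/(0.127−0.058) = 293.8939
P₀ = 13.5715/(1+0.127)^1 + 16.1284/(1+0.127)^2 + 19.1670/(1+0.127)^3 + 293.8939/(1+0.127)^3 = 243.4446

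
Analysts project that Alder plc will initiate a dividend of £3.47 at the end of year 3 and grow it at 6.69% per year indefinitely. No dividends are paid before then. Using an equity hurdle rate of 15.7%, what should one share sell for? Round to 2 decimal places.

Deferred-dividend DDM. At t=2 the remaining stream is a growing perpetuity with first payment D_3 = 3.47.
V_2 = D_3/(r−g) = 3.47/(0.157−0.0669) = 38.5128
P₀ = V_2/(1+r)^2 = 38.5128/(1+0.157)^2 = 28.7699

£28.77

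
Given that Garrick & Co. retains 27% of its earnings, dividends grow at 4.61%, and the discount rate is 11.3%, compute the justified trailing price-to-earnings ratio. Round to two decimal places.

Payout ratio b = 1 − 0.27 = 0.73.
Justified trailing P/E = b(1+g)/(r−g) = 0.73×(1+0.0461)/(0.113−0.0461) = 11.4148

11.41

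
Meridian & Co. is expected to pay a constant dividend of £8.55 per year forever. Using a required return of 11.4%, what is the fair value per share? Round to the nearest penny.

Zero-growth DDM (perpetuity): P₀ = D/r = 8.55 / 0.114 = 75.0000

£75.00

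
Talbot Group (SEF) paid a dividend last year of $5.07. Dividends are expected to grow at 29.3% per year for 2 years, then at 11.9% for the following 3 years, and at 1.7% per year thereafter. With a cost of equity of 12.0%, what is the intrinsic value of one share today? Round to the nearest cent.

$99.39

Three-stage DDM. Project D₁…D_5; terminal Gordon value at t=5 with g = 0.017; discount at r = 0.12.
D_1 = 6.5555
D_2 = 8.4763
D_3 = 9.4850
D_4 = 10.6137
D_5 = 11.8767
TV_5 = 12.0786/(0.12−0.017) = 117.2679
P₀ = Σ Dₜ/(1+r)ᵗ + TV_5/(1+r)^5 = 99.3868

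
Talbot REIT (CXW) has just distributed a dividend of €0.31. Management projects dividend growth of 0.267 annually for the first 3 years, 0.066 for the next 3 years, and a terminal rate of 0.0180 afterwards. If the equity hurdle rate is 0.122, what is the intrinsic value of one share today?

€6.15

Three-stage DDM. Project D₁…D_6; terminal Gordon value at t=6 with g = 0.018; discount at r = 0.122.
D_1 = 0.3928
D_2 = 0.4976
D_3 = 0.6305
D_4 = 0.6721
D_5 = 0.7165
D_6 = 0.7638
TV_6 = 0.7775/(0.122−0.018) = 7.4761
P₀ = Σ Dₜ/(1+r)ᵗ + TV_6/(1+r)^6 = 6.1490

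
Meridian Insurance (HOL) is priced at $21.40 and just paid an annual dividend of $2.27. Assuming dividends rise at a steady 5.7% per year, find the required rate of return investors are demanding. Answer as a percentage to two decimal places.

Rearranging the constant-growth DDM: r = D₁/P₀ + g.
D₁ = 2.27 × (1 + 0.057) = 2.3994.
r = 2.3994 / 21.40 + 0.057 = 0.11212 + 0.057 = 0.16912

16.91%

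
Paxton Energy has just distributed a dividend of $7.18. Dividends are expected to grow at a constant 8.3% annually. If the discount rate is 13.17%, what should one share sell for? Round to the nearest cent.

$159.67

Gordon growth model: P₀ = D₁/(r − g). D₁ = 7.18 × (1 + 0.083) = 7.7759.
P₀ = 7.7759 / (0.1317 − 0.083) = 7.7759 / 0.0487 = 159.6702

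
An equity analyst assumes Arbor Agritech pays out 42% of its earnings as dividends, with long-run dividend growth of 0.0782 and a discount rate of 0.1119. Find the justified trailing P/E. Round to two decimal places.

Justified trailing P/E = b(1+g)/(r−g) = 0.42×(1+0.0782)/(0.1119−0.0782) = 13.4375

13.44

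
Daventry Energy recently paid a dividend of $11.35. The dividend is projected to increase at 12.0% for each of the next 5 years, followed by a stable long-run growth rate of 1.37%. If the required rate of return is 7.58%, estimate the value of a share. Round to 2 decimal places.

Two-stage DDM. Project D₁…D_5 at 0.12, terminal growth 0.0137, discount at r = 0.0758.
D_1 = 12.7120
D_2 = 14.2374
D_3 = 15.9459
D_4 = 17.8594
D_5 = 20.0026
Terminal value at t=5: TV = D_6/(r−g) = 20.2766/(0.0758−0.0137) = 326.5155
P₀ = 12.7120/(1+0.0758)^1 + 14.2374/(1+0.0758)^2 + 15.9459/(1+0.0758)^3 + 17.8594/(1+0.0758)^4 + 20.0026/(1+0.0758)^5 + 326.5155/(1+0.0758)^5 = 290.7328

$290.73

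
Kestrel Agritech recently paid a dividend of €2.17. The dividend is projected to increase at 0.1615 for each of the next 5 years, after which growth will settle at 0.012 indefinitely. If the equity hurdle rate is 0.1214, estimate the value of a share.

Two-stage DDM. Project D₁…D_5 at 0.1615, terminal growth 0.012, discount at r = 0.1214.
D_1 = 2.5205
D_2 = 2.9275
D_3 = 3.4003
D_4 = 3.9494
D_5 = 4.5873
Terminal value at t=5: TV = D_6/(r−g) = 4.6423/(0.1214−0.012) = 42.4345
P₀ = 2.5205/(1+0.1214)^1 + 2.9275/(1+0.1214)^2 + 3.4003/(1+0.1214)^3 + 3.9494/(1+0.1214)^4 + 4.5873/(1+0.1214)^5 + 42.4345/(1+0.1214)^5 = 35.9995

€36.00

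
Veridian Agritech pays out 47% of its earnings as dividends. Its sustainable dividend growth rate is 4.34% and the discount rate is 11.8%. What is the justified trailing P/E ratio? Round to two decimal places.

Justified trailing P/E = b(1+g)/(r−g) = 0.47×(1+0.0434)/(0.118−0.0434) = 6.5737

6.57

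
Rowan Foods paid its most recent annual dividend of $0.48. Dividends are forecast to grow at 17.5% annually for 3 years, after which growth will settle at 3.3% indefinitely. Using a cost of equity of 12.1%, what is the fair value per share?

$8.07

Two-stage DDM. Project D₁…D_3 at 0.175, terminal growth 0.033, discount at r = 0.121.
D_1 = 0.5640
D_2 = 0.6627
D_3 = 0.7787
Terminal value at t=3: TV = D_4/(r−g) = 0.8044/(0.121−0.033) = 9.1406
P₀ = 0.5640/(1+0.121)^1 + 0.6627/(1+0.121)^2 + 0.7787/(1+0.121)^3 + 9.1406/(1+0.121)^3 = 8.0719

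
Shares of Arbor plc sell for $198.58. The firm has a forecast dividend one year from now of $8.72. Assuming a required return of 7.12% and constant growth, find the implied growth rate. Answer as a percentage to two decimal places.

From P₀ = D₁/(r − g), the implied growth is g = r − D₁/P₀.
g = 0.0712 − 8.72/198.58 = 0.0712 − 0.04391 = 0.02729

2.73%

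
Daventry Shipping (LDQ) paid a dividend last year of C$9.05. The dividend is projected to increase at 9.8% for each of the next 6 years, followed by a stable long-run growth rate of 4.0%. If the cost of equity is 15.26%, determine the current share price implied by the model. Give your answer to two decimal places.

Two-stage DDM. Project D₁…D_6 at 0.098, terminal growth 0.04, discount at r = 0.1526.
D_1 = 9.9369
D_2 = 10.9107
D_3 = 11.9800
D_4 = 13.1540
D_5 = 14.4431
D_6 = 15.8585
Terminal value at t=6: TV = D_7/(r−g) = 16.4929/(0.1526−0.04) = 146.4730
P₀ = 9.9369/(1+0.1526)^1 + 10.9107/(1+0.1526)^2 + 11.9800/(1+0.1526)^3 + 13.1540/(1+0.1526)^4 + 14.4431/(1+0.1526)^5 + 15.8585/(1+0.1526)^6 + 146.4730/(1+0.1526)^6 = 108.4472

C$108.45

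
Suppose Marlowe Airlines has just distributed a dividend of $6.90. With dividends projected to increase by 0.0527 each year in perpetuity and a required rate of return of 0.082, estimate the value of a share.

Gordon growth model: P₀ = D₁/(r − g). D₁ = 6.90 × (1 + 0.0527) = 7.2636.
P₀ = 7.2636 / (0.082 − 0.0527) = 7.2636 / 0.0293 = 247.9055

$247.91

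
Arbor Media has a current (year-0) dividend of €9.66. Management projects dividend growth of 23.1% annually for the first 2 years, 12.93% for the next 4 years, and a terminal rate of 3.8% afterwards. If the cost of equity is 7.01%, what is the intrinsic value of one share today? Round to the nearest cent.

€595.22

Three-stage DDM. Project D₁…D_6; terminal Gordon value at t=6 with g = 0.038; discount at r = 0.0701.
D_1 = 11.8915
D_2 = 14.6384
D_3 = 16.5311
D_4 = 18.6686
D_5 = 21.0825
D_6 = 23.8084
TV_6 = 24.7131/(0.0701−0.038) = 769.8797
P₀ = Σ Dₜ/(1+r)ᵗ + TV_6/(1+r)^6 = 595.2191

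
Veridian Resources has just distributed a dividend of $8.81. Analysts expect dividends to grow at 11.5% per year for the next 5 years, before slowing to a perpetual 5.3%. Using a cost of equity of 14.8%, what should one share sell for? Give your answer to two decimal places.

Two-stage DDM. Project D₁…D_5 at 0.115, terminal growth 0.053, discount at r = 0.148.
D_1 = 9.8232
D_2 = 10.9528
D_3 = 12.2124
D_4 = 13.6168
D_5 = 15.1827
Terminal value at t=5: TV = D_6/(r−g) = 15.9874/(0.148−0.053) = 168.2887
P₀ = 9.8232/(1+0.148)^1 + 10.9528/(1+0.148)^2 + 12.2124/(1+0.148)^3 + 13.6168/(1+0.148)^4 + 15.1827/(1+0.148)^5 + 168.2887/(1+0.148)^5 = 124.7944

$124.79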